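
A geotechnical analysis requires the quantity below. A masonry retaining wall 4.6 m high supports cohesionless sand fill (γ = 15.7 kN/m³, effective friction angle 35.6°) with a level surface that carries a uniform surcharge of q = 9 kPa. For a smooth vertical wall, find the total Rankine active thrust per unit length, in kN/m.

54.8 kN/m

K_a = tan²(45° − φ/2) = 0.2641.
Soil triangle: ½ K_a γ H² = 0.5×0.2641×15.7×4.6² = 43.87 kN/m.
Surcharge rectangle: K_a q H = 0.2641×9×4.6 = 10.93 kN/m.
Total = 43.87 + 10.93 = 54.81 kN/m.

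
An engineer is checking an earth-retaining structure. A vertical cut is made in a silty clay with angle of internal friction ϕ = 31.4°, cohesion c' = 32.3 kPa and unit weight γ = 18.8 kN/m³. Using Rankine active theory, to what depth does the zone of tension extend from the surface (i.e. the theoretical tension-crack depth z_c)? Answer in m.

K_a = tan²(45° − 31.4°/2) = 0.3149; √K_a = 0.5612.
The active pressure is zero where K_a γ z = 2c√K_a, so z_c = 2c/(γ√K_a) = 2×32.3/(18.8×0.5612) = 6.123 m.

6.12 m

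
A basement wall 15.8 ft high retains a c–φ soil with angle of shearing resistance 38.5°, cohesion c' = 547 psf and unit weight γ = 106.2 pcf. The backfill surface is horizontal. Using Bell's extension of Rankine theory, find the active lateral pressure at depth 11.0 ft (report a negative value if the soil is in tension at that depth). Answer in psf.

K_a = (1 − sin φ)/(1 + sin φ) = 0.2327.
σ_a = K_a γ z − 2c√K_a = 0.2327×106.2×11.0 − 2×547×0.4823 = -255.9 psf.

-256 psf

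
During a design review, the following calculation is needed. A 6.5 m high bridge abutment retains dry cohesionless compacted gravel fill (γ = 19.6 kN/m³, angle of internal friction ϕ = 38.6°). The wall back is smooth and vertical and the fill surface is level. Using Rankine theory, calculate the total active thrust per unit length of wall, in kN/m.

K_a = tan²(45° − φ/2) = 0.2316.
P_a = ½ K_a γ H² = 0.5 × 0.2316 × 19.6 × 6.5² = 95.90 kN/m.

95.9 kN/m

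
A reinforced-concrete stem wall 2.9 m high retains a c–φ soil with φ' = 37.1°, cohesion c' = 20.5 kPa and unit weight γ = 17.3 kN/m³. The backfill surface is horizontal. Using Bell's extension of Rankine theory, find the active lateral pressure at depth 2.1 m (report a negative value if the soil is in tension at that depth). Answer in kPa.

-11.4 kPa

K_a = (1 − sin φ)/(1 + sin φ) = 0.2475.
σ_a = K_a γ z − 2c√K_a = 0.2475×17.3×2.1 − 2×20.5×0.4975 = -11.41 kPa.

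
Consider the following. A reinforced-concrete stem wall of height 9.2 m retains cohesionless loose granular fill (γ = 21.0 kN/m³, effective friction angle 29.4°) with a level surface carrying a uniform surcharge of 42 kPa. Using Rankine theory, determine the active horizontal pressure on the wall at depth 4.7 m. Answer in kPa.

K_a = (1 − sin φ)/(1 + sin φ) = 0.3415.
σ_v = γz + q = 21.0 × 4.7 + 42 = 140.7 kPa.
σ_h = K_a σ_v = 0.3415 × 140.7 = 48.04 kPa.

48.0 kPa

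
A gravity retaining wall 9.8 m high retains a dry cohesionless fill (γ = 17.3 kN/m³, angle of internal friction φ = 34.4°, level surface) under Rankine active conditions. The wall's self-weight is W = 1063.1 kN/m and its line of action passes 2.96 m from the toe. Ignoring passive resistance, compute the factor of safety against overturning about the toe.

4.17

K_a = tan²(45° − 34.4°/2) = 0.2780.
P_a = ½K_aγH² = 0.5×0.2780×17.3×9.8² = 230.9 kN/m, acting at H/3 = 3.267 m above the base.
Overturning moment M_o = P_a × H/3 = 230.9 × 3.267 = 754.4.
Resisting moment M_r = W × 2.96 = 1063.1 × 2.96 = 3147.
FS_overturning = M_r/M_o = 3147/754.4 = 4.171.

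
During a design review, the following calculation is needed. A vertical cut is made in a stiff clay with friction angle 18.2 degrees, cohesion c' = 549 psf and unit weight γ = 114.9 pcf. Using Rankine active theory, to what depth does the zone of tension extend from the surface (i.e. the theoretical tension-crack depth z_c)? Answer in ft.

13.2 ft

K_a = tan²(45° − 18.2°/2) = 0.5240; √K_a = 0.7239.
The active pressure is zero where K_a γ z = 2c√K_a, so z_c = 2c/(γ√K_a) = 2×549/(114.9×0.7239) = 13.20 ft.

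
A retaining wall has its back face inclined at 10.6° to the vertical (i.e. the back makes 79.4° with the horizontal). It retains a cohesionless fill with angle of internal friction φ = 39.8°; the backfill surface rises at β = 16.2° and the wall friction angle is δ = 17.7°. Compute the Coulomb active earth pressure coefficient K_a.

K_a = sin²(α+φ) / [sin²α · sin(α−δ) · (1 + √{sin(φ+δ)sin(φ−β) / (sin(α−δ)sin(α+β))})²].
With α = 79.4°, φ = 39.8°, δ = 17.7°, β = 16.2°: K_a = 0.3410.

0.341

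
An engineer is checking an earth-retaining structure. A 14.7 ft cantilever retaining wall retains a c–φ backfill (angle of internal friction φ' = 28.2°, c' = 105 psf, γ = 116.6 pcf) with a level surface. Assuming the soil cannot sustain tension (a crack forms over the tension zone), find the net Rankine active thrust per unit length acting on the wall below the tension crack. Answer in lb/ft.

2850 lb/ft

K_a = 0.3582; √K_a = 0.5985.
Tension-crack depth z_c = 2c/(γ√K_a) = 2×105/(116.6×0.5985) = 3.009 ft.
σ_a at base = K_a γ H − 2c√K_a = 0.3582×116.6×14.7 − 2×105×0.5985 = 488.3 psf.
P_a = ½ × 488.3 × (H − z_c) = 0.5×488.3×11.69 = 2854 lb/ft.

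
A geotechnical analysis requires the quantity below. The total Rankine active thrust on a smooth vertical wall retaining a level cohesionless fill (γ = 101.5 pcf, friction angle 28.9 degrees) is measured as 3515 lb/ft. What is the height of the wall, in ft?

14.1 ft

K_a = 0.3484. P_a = ½ K_a γ H² ⇒ H = √(2P_a/(K_a γ)).
H = √(2×3515/(0.3484×101.5)) = 14.10 ft.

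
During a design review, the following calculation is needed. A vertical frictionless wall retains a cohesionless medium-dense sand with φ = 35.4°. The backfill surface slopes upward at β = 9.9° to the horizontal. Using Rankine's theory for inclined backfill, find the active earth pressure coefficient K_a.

0.277

K_a = cos β · (cos β − √(cos²β − cos²φ)) / (cos β + √(cos²β − cos²φ)).
cos β = 0.9851, cos φ = 0.8151, √(cos²β − cos²φ) = 0.5532.
K_a = 0.9851 × (0.9851 − 0.5532)/(0.9851 + 0.5532) = 0.2766.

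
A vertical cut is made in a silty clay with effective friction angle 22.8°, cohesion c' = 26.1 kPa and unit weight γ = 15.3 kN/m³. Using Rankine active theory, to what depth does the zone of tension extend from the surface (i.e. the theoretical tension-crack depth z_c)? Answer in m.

5.14 m

K_a = tan²(45° − 22.8°/2) = 0.4414; √K_a = 0.6644.
The active pressure is zero where K_a γ z = 2c√K_a, so z_c = 2c/(γ√K_a) = 2×26.1/(15.3×0.6644) = 5.135 m.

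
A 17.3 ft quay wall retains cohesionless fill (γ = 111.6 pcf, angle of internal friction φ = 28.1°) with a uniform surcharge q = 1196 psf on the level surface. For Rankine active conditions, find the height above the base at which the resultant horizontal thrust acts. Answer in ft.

7.36 ft

K_a = 0.3596.
Triangular part P₁ = ½K_aγH² = 6006 at H/3 = 5.767 ft; rectangular part P₂ = K_a q H = 7441 at H/2 = 8.650 ft.
ȳ = (P₁·5.767 + P₂·8.650)/(P₁+P₂) = 7.362 ft.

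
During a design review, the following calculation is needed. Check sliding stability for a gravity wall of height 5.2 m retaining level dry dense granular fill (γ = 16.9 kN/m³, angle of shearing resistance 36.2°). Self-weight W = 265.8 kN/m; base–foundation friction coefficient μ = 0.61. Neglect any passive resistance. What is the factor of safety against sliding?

2.76

K_a = tan²(45° − 36.2°/2) = 0.2574.
P_a = ½K_aγH² = 0.5×0.2574×16.9×5.2² = 58.81 kN/m, acting at H/3 = 1.733 m above the base.
FS_sliding = μW / P_a = 0.61×265.8 / 58.81 = 2.757.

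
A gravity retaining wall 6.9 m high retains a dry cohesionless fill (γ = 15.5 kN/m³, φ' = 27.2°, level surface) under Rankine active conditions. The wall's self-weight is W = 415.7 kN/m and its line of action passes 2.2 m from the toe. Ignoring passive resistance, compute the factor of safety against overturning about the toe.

K_a = tan²(45° − 27.2°/2) = 0.3726.
P_a = ½K_aγH² = 0.5×0.3726×15.5×6.9² = 137.5 kN/m, acting at H/3 = 2.300 m above the base.
Overturning moment M_o = P_a × H/3 = 137.5 × 2.300 = 316.2.
Resisting moment M_r = W × 2.2 = 415.7 × 2.2 = 914.5.
FS_overturning = M_r/M_o = 914.5/316.2 = 2.892.

2.89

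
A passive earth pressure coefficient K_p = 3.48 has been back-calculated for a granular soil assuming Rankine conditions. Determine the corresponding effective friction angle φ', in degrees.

33.6°

K_p = (1+sin φ)/(1−sin φ) ⇒ sin φ = (K_p − 1)/(K_p + 1) = 0.5536.
φ = arcsin(0.5536) = 33.61°.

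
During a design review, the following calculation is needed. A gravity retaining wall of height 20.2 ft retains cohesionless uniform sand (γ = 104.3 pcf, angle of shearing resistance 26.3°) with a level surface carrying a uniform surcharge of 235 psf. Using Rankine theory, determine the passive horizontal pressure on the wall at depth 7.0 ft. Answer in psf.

K_p = (1 + sin φ)/(1 − sin φ) = 2.591.
σ_v = γz + q = 104.3 × 7.0 + 235 = 965.1 psf.
σ_h = K_p σ_v = 2.591 × 965.1 = 2501 psf.

2500 psf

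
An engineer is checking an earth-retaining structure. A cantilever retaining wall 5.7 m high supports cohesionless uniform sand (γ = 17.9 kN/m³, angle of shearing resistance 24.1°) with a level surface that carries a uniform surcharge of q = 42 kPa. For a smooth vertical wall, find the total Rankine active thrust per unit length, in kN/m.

223 kN/m

K_a = tan²(45° − φ/2) = 0.4201.
Soil triangle: ½ K_a γ H² = 0.5×0.4201×17.9×5.7² = 122.2 kN/m.
Surcharge rectangle: K_a q H = 0.4201×42×5.7 = 100.6 kN/m.
Total = 122.2 + 100.6 = 222.7 kN/m.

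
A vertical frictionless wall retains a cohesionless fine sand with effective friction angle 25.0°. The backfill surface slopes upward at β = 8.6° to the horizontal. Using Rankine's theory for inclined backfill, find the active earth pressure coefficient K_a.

K_a = cos β · (cos β − √(cos²β − cos²φ)) / (cos β + √(cos²β − cos²φ)).
cos β = 0.9888, cos φ = 0.9063, √(cos²β − cos²φ) = 0.3953.
K_a = 0.9888 × (0.9888 − 0.3953)/(0.9888 + 0.3953) = 0.4240.

0.424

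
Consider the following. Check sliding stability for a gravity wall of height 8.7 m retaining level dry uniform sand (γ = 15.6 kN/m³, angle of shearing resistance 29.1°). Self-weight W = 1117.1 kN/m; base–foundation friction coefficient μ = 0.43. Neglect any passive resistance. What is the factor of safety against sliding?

K_a = tan²(45° − 29.1°/2) = 0.3456.
P_a = ½K_aγH² = 0.5×0.3456×15.6×8.7² = 204.0 kN/m, acting at H/3 = 2.900 m above the base.
FS_sliding = μW / P_a = 0.43×1117.1 / 204.0 = 2.354.

2.35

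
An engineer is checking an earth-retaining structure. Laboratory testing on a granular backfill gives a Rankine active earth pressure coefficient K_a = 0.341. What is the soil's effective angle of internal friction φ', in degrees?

K_a = tan²(45° − φ/2) ⇒ 45° − φ/2 = arctan(√0.341) = 30.28°.
φ = 2(45° − 30.28°) = 29.43°.

29.4°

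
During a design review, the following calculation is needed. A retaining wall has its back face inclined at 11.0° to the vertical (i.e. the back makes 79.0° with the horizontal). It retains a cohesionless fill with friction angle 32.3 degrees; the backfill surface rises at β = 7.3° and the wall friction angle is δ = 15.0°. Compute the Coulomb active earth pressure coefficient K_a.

K_a = sin²(α+φ) / [sin²α · sin(α−δ) · (1 + √{sin(φ+δ)sin(φ−β) / (sin(α−δ)sin(α+β))})²].
With α = 79.0°, φ = 32.3°, δ = 15.0°, β = 7.3°: K_a = 0.3972.

0.397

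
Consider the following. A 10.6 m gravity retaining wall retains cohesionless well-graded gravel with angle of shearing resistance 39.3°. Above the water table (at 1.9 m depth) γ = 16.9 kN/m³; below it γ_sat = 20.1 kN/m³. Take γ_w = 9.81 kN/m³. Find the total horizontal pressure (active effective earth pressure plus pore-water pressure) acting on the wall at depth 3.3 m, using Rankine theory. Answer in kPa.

K_a = (1 − sin φ)/(1 + sin φ) = 0.2245.
γ' = 20.1 − 9.81 = 10.29 kN/m³.
Effective vertical stress at 3.3 m: σ'_v = 16.9×1.9 + 10.29×1.40 = 46.52 kPa.
σ'_h = K_a σ'_v = 0.2245 × 46.52 = 10.44 kPa; u = γ_w × 1.40 = 13.73 kPa.
Total σ_h = 10.44 + 13.73 = 24.17 kPa.

24.2 kPa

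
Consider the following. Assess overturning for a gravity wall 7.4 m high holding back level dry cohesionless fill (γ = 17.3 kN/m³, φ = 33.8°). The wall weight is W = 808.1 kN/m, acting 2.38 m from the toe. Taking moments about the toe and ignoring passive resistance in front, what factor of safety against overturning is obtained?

5.77

K_a = tan²(45° − 33.8°/2) = 0.2851.
P_a = ½K_aγH² = 0.5×0.2851×17.3×7.4² = 135.0 kN/m, acting at H/3 = 2.467 m above the base.
Overturning moment M_o = P_a × H/3 = 135.0 × 2.467 = 333.1.
Resisting moment M_r = W × 2.38 = 808.1 × 2.38 = 1923.
FS_overturning = M_r/M_o = 1923/333.1 = 5.774.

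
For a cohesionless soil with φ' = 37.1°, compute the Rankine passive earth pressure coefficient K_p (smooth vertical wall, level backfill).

K_p = (1 + sin φ)/(1 − sin φ) = tan²(45° + 37.1°/2) = 4.040.

4.04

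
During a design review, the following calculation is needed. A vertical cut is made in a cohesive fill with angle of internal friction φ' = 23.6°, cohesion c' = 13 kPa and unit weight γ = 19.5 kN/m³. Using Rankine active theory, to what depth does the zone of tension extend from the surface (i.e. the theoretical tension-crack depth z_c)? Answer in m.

K_a = tan²(45° − 23.6°/2) = 0.4282; √K_a = 0.6544.
The active pressure is zero where K_a γ z = 2c√K_a, so z_c = 2c/(γ√K_a) = 2×13/(19.5×0.6544) = 2.038 m.

2.04 m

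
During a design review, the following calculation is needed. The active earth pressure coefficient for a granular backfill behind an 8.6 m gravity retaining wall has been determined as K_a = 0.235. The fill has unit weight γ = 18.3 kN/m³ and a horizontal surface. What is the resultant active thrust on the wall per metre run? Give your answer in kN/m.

P = ½ K_a γ H² = 0.5 × 0.235 × 18.3 × 8.6² = 159.0 kN/m.

159 kN/m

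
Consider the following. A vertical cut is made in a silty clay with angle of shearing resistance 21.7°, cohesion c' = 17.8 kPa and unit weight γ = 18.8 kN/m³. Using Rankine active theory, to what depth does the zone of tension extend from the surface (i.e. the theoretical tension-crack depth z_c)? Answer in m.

2.79 m

K_a = tan²(45° − 21.7°/2) = 0.4601; √K_a = 0.6783.
The active pressure is zero where K_a γ z = 2c√K_a, so z_c = 2c/(γ√K_a) = 2×17.8/(18.8×0.6783) = 2.792 m.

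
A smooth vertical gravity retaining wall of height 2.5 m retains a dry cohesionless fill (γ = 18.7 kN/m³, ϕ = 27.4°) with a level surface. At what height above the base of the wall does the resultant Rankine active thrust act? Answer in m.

0.833 m

K_a = 0.3697.
The pressure distribution is triangular, so the resultant acts at H/3 above the base = 2.5/3 = 0.8333 m.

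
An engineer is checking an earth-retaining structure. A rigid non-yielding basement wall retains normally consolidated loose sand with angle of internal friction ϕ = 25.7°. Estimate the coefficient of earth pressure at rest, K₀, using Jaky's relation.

K₀ = 1 − sin φ' = 1 − sin 25.7° = 0.5663.

0.566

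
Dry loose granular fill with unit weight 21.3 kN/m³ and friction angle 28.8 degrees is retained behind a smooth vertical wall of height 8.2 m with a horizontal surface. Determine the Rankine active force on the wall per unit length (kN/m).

250 kN/m

K_a = tan²(45° − φ/2) = 0.3498.
P_a = ½ K_a γ H² = 0.5 × 0.3498 × 21.3 × 8.2² = 250.5 kN/m.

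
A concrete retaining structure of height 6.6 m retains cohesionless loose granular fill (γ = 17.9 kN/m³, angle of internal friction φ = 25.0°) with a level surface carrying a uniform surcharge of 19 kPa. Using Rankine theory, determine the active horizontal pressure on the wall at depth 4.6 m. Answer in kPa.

K_a = (1 − sin φ)/(1 + sin φ) = 0.4059.
σ_v = γz + q = 17.9 × 4.6 + 19 = 101.3 kPa.
σ_h = K_a σ_v = 0.4059 × 101.3 = 41.13 kPa.

41.1 kPa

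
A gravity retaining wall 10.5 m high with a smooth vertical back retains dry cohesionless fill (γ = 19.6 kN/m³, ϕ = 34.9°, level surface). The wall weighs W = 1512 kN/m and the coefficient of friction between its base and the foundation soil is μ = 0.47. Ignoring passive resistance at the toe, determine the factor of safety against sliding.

2.42

K_a = tan²(45° − 34.9°/2) = 0.2721.
P_a = ½K_aγH² = 0.5×0.2721×19.6×10.5² = 294.0 kN/m, acting at H/3 = 3.500 m above the base.
FS_sliding = μW / P_a = 0.47×1512 / 294.0 = 2.417.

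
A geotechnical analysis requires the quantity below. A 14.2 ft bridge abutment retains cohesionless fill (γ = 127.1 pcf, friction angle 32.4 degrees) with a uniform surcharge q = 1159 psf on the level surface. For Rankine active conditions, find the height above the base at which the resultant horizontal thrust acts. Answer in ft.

K_a = 0.3022.
Triangular part P₁ = ½K_aγH² = 3873 at H/3 = 4.733 ft; rectangular part P₂ = K_a q H = 4974 at H/2 = 7.100 ft.
ȳ = (P₁·4.733 + P₂·7.100)/(P₁+P₂) = 6.064 ft.

6.06 ft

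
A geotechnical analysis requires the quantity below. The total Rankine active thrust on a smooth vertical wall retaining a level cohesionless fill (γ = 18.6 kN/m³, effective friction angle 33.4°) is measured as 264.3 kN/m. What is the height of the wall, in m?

K_a = 0.2899. P_a = ½ K_a γ H² ⇒ H = √(2P_a/(K_a γ)).
H = √(2×264.3/(0.2899×18.6)) = 9.901 m.

9.90 m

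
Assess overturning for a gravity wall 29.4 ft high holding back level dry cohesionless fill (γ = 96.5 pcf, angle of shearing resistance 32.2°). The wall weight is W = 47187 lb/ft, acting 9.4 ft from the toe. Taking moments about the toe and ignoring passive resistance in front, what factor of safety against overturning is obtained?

3.56

K_a = tan²(45° − 32.2°/2) = 0.3047.
P_a = ½K_aγH² = 0.5×0.3047×96.5×29.4² = 12710 lb/ft, acting at H/3 = 9.800 ft above the base.
Overturning moment M_o = P_a × H/3 = 12710 × 9.800 = 124500.
Resisting moment M_r = W × 9.4 = 47187 × 9.4 = 443600.
FS_overturning = M_r/M_o = 443600/124500 = 3.561.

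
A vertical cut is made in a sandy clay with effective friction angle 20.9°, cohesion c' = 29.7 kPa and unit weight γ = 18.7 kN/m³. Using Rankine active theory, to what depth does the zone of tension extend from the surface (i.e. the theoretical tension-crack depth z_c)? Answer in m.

4.61 m

K_a = tan²(45° − 20.9°/2) = 0.4741; √K_a = 0.6886.
The active pressure is zero where K_a γ z = 2c√K_a, so z_c = 2c/(γ√K_a) = 2×29.7/(18.7×0.6886) = 4.613 m.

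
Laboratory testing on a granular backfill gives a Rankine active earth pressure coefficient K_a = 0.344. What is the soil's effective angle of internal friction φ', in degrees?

29.2°

K_a = tan²(45° − φ/2) ⇒ 45° − φ/2 = arctan(√0.344) = 30.39°.
φ = 2(45° − 30.39°) = 29.22°.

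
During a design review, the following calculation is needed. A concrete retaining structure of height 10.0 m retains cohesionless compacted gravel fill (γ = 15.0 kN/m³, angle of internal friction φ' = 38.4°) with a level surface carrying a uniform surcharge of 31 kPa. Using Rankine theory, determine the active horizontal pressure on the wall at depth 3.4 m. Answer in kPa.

19.2 kPa

K_a = (1 − sin φ)/(1 + sin φ) = 0.2337.
σ_v = γz + q = 15.0 × 3.4 + 31 = 82.00 kPa.
σ_h = K_a σ_v = 0.2337 × 82.00 = 19.16 kPa.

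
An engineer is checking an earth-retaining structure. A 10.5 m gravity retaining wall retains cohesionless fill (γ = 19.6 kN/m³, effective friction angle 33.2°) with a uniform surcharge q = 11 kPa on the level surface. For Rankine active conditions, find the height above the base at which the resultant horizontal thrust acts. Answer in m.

K_a = 0.2924.
Triangular part P₁ = ½K_aγH² = 315.9 at H/3 = 3.500 m; rectangular part P₂ = K_a q H = 33.77 at H/2 = 5.250 m.
ȳ = (P₁·3.500 + P₂·5.250)/(P₁+P₂) = 3.669 m.

3.67 m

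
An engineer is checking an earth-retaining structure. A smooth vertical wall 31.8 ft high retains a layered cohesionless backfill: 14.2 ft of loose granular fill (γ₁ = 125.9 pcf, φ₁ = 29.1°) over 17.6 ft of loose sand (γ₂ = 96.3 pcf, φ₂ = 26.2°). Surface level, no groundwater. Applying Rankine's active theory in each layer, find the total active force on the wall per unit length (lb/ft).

K_a1 = tan²(45°−29.1°/2) = 0.3456; K_a2 = tan²(45°−26.2°/2) = 0.3874.
Layer 1: σ at base = K_a1 γ₁ h₁ = 617.8 psf; P₁ = ½×617.8×14.2 = 4387.
Layer 2: σ_v at top = γ₁h₁ = 1788; σ_h top = K_a2×1788 = 692.7; σ_h base = K_a2×(1788+96.3×17.6) = 1349.
P₂ = ½(692.7+1349)×17.6 = 17970. Total P_a = 4387+17970 = 22360 lb/ft.

22400 lb/ft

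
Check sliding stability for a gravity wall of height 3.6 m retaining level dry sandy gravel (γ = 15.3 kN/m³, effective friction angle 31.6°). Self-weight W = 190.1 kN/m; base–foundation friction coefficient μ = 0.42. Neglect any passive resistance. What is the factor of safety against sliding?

K_a = tan²(45° − 31.6°/2) = 0.3123.
P_a = ½K_aγH² = 0.5×0.3123×15.3×3.6² = 30.97 kN/m, acting at H/3 = 1.200 m above the base.
FS_sliding = μW / P_a = 0.42×190.1 / 30.97 = 2.578.

2.58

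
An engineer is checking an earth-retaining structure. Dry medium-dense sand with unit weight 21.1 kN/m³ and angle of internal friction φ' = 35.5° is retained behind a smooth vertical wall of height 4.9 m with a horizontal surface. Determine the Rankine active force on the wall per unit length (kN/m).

K_a = tan²(45° − φ/2) = 0.2653.
P_a = ½ K_a γ H² = 0.5 × 0.2653 × 21.1 × 4.9² = 67.19 kN/m.

67.2 kN/m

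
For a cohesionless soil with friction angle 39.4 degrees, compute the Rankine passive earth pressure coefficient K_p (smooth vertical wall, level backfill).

4.48

K_p = (1 + sin φ)/(1 − sin φ) = tan²(45° + 39.4°/2) = 4.475.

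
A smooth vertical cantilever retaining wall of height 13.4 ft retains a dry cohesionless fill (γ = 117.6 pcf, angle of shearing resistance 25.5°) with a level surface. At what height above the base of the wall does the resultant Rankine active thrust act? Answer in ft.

K_a = 0.3981.
The pressure distribution is triangular, so the resultant acts at H/3 above the base = 13.4/3 = 4.467 ft.

4.47 ft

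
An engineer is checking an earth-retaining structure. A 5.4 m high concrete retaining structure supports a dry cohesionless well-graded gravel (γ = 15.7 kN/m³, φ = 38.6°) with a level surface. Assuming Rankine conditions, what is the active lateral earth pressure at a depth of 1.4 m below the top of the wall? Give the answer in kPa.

5.09 kPa

K_a = (1 − sin φ)/(1 + sin φ) = 0.2316.
σ_h = K_a γ z = 0.2316 × 15.7 × 1.4 = 5.091 kPa.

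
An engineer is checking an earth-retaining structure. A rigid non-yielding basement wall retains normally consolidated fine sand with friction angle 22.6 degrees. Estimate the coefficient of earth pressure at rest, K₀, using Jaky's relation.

K₀ = 1 − sin φ' = 1 − sin 22.6° = 0.6157.

0.616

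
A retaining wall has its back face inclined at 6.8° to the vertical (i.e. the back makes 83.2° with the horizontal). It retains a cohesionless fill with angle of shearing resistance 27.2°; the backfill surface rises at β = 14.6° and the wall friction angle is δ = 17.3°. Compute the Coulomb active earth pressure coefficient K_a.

0.490

K_a = sin²(α+φ) / [sin²α · sin(α−δ) · (1 + √{sin(φ+δ)sin(φ−β) / (sin(α−δ)sin(α+β))})²].
With α = 83.2°, φ = 27.2°, δ = 17.3°, β = 14.6°: K_a = 0.4901.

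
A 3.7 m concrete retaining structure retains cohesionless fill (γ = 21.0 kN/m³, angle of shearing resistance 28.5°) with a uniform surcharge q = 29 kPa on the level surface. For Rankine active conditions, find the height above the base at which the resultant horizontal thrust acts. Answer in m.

K_a = 0.3540.
Triangular part P₁ = ½K_aγH² = 50.88 at H/3 = 1.233 m; rectangular part P₂ = K_a q H = 37.98 at H/2 = 1.850 m.
ȳ = (P₁·1.233 + P₂·1.850)/(P₁+P₂) = 1.497 m.

1.50 m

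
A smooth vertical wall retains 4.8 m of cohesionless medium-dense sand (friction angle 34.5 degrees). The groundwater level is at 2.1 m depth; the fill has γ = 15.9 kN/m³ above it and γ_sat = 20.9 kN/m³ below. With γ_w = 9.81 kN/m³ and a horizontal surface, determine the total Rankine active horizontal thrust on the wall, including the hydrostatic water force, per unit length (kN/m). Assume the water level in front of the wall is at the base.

81.6 kN/m

K_a = tan²(45° − φ/2) = 0.2768.
γ' = 20.9 − 9.81 = 11.09 kN/m³. Depth below WT = 2.7 m.
σ'_h at WT = K_a γ d_w = 9.243 kPa; at base = 9.243 + K_a γ' × 2.7 = 17.53 kPa.
P₁ (0–2.1 m) = ½×9.243×2.1 = 9.705. P₂ (2.1–4.8 m) = ½(9.243+17.53)×2.7 = 36.14.
P_w = ½ γ_w h₂² = 0.5×9.81×2.7² = 35.76. Total = 9.705+36.14+35.76 = 81.61 kN/m.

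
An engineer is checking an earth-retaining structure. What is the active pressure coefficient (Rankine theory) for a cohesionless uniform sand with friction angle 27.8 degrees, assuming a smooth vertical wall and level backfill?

0.364

K_a = (1 − sin φ)/(1 + sin φ) = (1 − sin 27.8°)/(1 + sin 27.8°) = 0.3639.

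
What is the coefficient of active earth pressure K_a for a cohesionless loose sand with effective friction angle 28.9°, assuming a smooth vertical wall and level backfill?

0.348

K_a = tan²(45° − φ/2) = tan²(30.55°) = 0.3484.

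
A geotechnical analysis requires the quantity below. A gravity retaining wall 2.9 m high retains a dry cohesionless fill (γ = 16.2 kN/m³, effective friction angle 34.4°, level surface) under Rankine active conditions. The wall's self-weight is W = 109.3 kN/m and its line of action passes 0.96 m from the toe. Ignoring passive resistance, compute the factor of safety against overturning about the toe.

K_a = tan²(45° − 34.4°/2) = 0.2780.
P_a = ½K_aγH² = 0.5×0.2780×16.2×2.9² = 18.94 kN/m, acting at H/3 = 0.9667 m above the base.
Overturning moment M_o = P_a × H/3 = 18.94 × 0.9667 = 18.31.
Resisting moment M_r = W × 0.96 = 109.3 × 0.96 = 104.9.
FS_overturning = M_r/M_o = 104.9/18.31 = 5.732.

5.73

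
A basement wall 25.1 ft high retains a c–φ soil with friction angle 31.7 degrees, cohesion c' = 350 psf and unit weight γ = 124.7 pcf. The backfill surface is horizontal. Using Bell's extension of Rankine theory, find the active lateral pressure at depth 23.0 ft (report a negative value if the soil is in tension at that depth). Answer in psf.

502 psf

K_a = (1 − sin φ)/(1 + sin φ) = 0.3111.
σ_a = K_a γ z − 2c√K_a = 0.3111×124.7×23.0 − 2×350×0.5577 = 501.8 psf.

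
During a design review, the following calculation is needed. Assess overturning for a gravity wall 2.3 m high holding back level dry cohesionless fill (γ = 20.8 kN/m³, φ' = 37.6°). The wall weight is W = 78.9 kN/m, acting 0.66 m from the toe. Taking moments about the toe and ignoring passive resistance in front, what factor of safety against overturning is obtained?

K_a = tan²(45° − 37.6°/2) = 0.2421.
P_a = ½K_aγH² = 0.5×0.2421×20.8×2.3² = 13.32 kN/m, acting at H/3 = 0.7667 m above the base.
Overturning moment M_o = P_a × H/3 = 13.32 × 0.7667 = 10.21.
Resisting moment M_r = W × 0.66 = 78.9 × 0.66 = 52.07.
FS_overturning = M_r/M_o = 52.07/10.21 = 5.099.

5.10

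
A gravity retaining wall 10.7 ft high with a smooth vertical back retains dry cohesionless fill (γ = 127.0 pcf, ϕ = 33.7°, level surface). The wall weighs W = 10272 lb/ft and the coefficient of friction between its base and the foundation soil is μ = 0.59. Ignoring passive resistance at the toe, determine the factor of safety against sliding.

2.91

K_a = tan²(45° − 33.7°/2) = 0.2863.
P_a = ½K_aγH² = 0.5×0.2863×127.0×10.7² = 2081 lb/ft, acting at H/3 = 3.567 ft above the base.
FS_sliding = μW / P_a = 0.59×10272 / 2081 = 2.912.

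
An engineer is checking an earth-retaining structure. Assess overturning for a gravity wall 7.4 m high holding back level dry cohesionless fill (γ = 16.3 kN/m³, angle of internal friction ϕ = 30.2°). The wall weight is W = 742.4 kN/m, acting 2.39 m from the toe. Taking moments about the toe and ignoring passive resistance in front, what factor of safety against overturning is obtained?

K_a = tan²(45° − 30.2°/2) = 0.3307.
P_a = ½K_aγH² = 0.5×0.3307×16.3×7.4² = 147.6 kN/m, acting at H/3 = 2.467 m above the base.
Overturning moment M_o = P_a × H/3 = 147.6 × 2.467 = 364.0.
Resisting moment M_r = W × 2.39 = 742.4 × 2.39 = 1774.
FS_overturning = M_r/M_o = 1774/364.0 = 4.875.

4.87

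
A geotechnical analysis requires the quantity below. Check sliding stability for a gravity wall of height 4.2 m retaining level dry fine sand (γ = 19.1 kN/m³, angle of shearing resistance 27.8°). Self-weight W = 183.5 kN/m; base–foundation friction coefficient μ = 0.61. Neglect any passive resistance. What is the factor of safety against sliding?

K_a = tan²(45° − 27.8°/2) = 0.3639.
P_a = ½K_aγH² = 0.5×0.3639×19.1×4.2² = 61.30 kN/m, acting at H/3 = 1.400 m above the base.
FS_sliding = μW / P_a = 0.61×183.5 / 61.30 = 1.826.

1.83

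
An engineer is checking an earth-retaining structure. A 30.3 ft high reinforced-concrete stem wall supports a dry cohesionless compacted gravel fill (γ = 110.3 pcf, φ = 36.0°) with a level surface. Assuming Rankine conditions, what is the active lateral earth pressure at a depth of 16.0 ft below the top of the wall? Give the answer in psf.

K_a = (1 − sin φ)/(1 + sin φ) = 0.2596.
σ_h = K_a γ z = 0.2596 × 110.3 × 16.0 = 458.2 psf.

458 psf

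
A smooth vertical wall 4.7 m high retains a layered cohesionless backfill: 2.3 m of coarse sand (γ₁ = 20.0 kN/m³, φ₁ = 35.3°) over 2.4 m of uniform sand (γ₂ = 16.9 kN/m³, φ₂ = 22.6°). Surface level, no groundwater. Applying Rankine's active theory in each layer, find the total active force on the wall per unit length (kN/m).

84.9 kN/m

K_a1 = tan²(45°−35.3°/2) = 0.2675; K_a2 = tan²(45°−22.6°/2) = 0.4448.
Layer 1: σ at base = K_a1 γ₁ h₁ = 12.31 kPa; P₁ = ½×12.31×2.3 = 14.15.
Layer 2: σ_v at top = γ₁h₁ = 46.00; σ_h top = K_a2×46.00 = 20.46; σ_h base = K_a2×(46.00+16.9×2.4) = 38.50.
P₂ = ½(20.46+38.50)×2.4 = 70.75. Total P_a = 14.15+70.75 = 84.90 kN/m.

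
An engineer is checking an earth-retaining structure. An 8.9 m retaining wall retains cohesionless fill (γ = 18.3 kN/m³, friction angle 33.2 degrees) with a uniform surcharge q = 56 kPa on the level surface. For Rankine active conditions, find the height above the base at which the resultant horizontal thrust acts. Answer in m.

3.57 m

K_a = 0.2924.
Triangular part P₁ = ½K_aγH² = 211.9 at H/3 = 2.967 m; rectangular part P₂ = K_a q H = 145.7 at H/2 = 4.450 m.
ȳ = (P₁·2.967 + P₂·4.450)/(P₁+P₂) = 3.571 m.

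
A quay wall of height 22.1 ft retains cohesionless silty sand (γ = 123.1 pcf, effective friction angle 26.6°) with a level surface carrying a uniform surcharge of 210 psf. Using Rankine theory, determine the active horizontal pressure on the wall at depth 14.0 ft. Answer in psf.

737 psf

K_a = (1 − sin φ)/(1 + sin φ) = 0.3814.
σ_v = γz + q = 123.1 × 14.0 + 210 = 1933 psf.
σ_h = K_a σ_v = 0.3814 × 1933 = 737.5 psf.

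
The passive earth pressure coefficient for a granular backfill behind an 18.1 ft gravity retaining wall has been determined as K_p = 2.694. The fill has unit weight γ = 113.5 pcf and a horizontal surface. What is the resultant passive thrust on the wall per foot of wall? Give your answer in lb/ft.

50100 lb/ft

P = ½ K_p γ H² = 0.5 × 2.694 × 113.5 × 18.1² = 50090 lb/ft.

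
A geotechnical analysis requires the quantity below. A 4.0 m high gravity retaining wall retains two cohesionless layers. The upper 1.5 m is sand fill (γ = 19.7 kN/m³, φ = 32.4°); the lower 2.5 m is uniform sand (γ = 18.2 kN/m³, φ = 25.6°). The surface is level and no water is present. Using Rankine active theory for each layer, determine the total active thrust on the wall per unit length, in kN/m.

58.5 kN/m

K_a1 = tan²(45°−32.4°/2) = 0.3022; K_a2 = tan²(45°−25.6°/2) = 0.3966.
Layer 1: σ at base = K_a1 γ₁ h₁ = 8.931 kPa; P₁ = ½×8.931×1.5 = 6.698.
Layer 2: σ_v at top = γ₁h₁ = 29.55; σ_h top = K_a2×29.55 = 11.72; σ_h base = K_a2×(29.55+18.2×2.5) = 29.76.
P₂ = ½(11.72+29.76)×2.5 = 51.85. Total P_a = 6.698+51.85 = 58.55 kN/m.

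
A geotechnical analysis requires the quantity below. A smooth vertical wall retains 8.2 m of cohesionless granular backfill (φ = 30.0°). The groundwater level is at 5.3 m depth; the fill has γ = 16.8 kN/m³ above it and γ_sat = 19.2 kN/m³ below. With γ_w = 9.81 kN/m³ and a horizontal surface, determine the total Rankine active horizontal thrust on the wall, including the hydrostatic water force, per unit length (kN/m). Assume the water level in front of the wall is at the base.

219 kN/m

K_a = tan²(45° − φ/2) = 0.3333.
γ' = 19.2 − 9.81 = 9.390 kN/m³. Depth below WT = 2.9 m.
σ'_h at WT = K_a γ d_w = 29.68 kPa; at base = 29.68 + K_a γ' × 2.9 = 38.76 kPa.
P₁ (0–5.3 m) = ½×29.68×5.3 = 78.65. P₂ (5.3–8.2 m) = ½(29.68+38.76)×2.9 = 99.23.
P_w = ½ γ_w h₂² = 0.5×9.81×2.9² = 41.25. Total = 78.65+99.23+41.25 = 219.1 kN/m.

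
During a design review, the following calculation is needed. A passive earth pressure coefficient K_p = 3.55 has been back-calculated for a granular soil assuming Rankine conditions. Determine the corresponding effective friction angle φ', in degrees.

K_p = (1+sin φ)/(1−sin φ) ⇒ sin φ = (K_p − 1)/(K_p + 1) = 0.5604.
φ = arcsin(0.5604) = 34.09°.

34.1°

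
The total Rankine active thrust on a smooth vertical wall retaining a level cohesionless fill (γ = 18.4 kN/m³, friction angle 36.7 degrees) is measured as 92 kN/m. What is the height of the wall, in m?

K_a = 0.2519. P_a = ½ K_a γ H² ⇒ H = √(2P_a/(K_a γ)).
H = √(2×92/(0.2519×18.4)) = 6.301 m.

6.30 m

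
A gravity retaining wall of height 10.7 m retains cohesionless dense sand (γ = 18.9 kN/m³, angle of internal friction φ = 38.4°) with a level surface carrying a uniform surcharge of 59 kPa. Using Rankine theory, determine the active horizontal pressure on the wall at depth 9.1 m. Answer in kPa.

K_a = (1 − sin φ)/(1 + sin φ) = 0.2337.
σ_v = γz + q = 18.9 × 9.1 + 59 = 231.0 kPa.
σ_h = K_a σ_v = 0.2337 × 231.0 = 53.98 kPa.

54.0 kPa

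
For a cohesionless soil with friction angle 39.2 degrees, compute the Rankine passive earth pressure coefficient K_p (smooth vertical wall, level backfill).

4.44

K_p = (1 + sin φ)/(1 − sin φ) = tan²(45° + 39.2°/2) = 4.435.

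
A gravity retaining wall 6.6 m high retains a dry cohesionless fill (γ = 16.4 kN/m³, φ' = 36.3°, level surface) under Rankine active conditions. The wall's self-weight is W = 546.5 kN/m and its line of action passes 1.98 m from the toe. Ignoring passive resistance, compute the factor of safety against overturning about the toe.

5.37

K_a = tan²(45° − 36.3°/2) = 0.2563.
P_a = ½K_aγH² = 0.5×0.2563×16.4×6.6² = 91.54 kN/m, acting at H/3 = 2.200 m above the base.
Overturning moment M_o = P_a × H/3 = 91.54 × 2.200 = 201.4.
Resisting moment M_r = W × 1.98 = 546.5 × 1.98 = 1082.
FS_overturning = M_r/M_o = 1082/201.4 = 5.373.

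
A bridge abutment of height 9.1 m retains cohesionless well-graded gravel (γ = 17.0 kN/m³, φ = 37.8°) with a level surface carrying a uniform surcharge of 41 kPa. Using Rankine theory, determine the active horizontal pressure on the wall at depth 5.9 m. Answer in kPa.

33.9 kPa

K_a = (1 − sin φ)/(1 + sin φ) = 0.2400.
σ_v = γz + q = 17.0 × 5.9 + 41 = 141.3 kPa.
σ_h = K_a σ_v = 0.2400 × 141.3 = 33.91 kPa.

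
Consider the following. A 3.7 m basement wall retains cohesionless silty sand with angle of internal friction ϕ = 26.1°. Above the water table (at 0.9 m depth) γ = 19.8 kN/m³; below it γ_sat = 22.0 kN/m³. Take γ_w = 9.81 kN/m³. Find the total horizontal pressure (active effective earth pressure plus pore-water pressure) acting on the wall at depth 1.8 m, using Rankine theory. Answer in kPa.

K_a = (1 − sin φ)/(1 + sin φ) = 0.3889.
γ' = 22.0 − 9.81 = 12.19 kN/m³.
Effective vertical stress at 1.8 m: σ'_v = 19.8×0.9 + 12.19×0.900 = 28.79 kPa.
σ'_h = K_a σ'_v = 0.3889 × 28.79 = 11.20 kPa; u = γ_w × 0.900 = 8.829 kPa.
Total σ_h = 11.20 + 8.829 = 20.03 kPa.

20.0 kPa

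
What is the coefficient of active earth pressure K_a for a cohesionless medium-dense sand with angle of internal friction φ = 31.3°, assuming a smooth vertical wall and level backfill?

K_a = tan²(45° − φ/2) = tan²(29.35°) = 0.3162.

0.316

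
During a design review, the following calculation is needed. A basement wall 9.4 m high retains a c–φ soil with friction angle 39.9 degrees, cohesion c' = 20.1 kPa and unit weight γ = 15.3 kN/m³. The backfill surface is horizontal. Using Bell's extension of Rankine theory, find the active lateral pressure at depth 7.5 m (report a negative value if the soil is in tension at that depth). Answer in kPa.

6.28 kPa

K_a = (1 − sin φ)/(1 + sin φ) = 0.2184.
σ_a = K_a γ z − 2c√K_a = 0.2184×15.3×7.5 − 2×20.1×0.4674 = 6.277 kPa.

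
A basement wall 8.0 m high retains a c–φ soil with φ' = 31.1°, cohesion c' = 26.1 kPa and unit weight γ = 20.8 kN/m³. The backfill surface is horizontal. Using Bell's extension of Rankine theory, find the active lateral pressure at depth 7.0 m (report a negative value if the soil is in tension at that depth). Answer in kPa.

K_a = (1 − sin φ)/(1 + sin φ) = 0.3188.
σ_a = K_a γ z − 2c√K_a = 0.3188×20.8×7.0 − 2×26.1×0.5646 = 16.94 kPa.

16.9 kPa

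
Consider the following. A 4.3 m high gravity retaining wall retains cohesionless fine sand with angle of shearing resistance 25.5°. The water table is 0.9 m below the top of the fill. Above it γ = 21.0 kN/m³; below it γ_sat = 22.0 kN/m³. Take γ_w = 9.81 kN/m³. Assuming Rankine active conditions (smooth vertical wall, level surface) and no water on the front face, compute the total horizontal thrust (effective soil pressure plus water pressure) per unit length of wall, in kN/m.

K_a = tan²(45° − φ/2) = 0.3981.
γ' = 22.0 − 9.81 = 12.19 kN/m³. Depth below WT = 3.4 m.
σ'_h at WT = K_a γ d_w = 7.524 kPa; at base = 7.524 + K_a γ' × 3.4 = 24.02 kPa.
P₁ (0–0.9 m) = ½×7.524×0.9 = 3.386. P₂ (0.9–4.3 m) = ½(7.524+24.02)×3.4 = 53.63.
P_w = ½ γ_w h₂² = 0.5×9.81×3.4² = 56.70. Total = 3.386+53.63+56.70 = 113.7 kN/m.

114 kN/m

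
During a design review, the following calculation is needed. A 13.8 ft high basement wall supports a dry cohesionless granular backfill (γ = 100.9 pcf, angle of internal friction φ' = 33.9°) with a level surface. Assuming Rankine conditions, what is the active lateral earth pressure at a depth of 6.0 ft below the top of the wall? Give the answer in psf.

172 psf

K_a = (1 − sin φ)/(1 + sin φ) = 0.2839.
σ_h = K_a γ z = 0.2839 × 100.9 × 6.0 = 171.9 psf.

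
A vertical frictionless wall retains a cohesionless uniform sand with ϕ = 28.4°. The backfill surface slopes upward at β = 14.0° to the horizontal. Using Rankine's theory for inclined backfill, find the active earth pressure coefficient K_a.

K_a = cos β · (cos β − √(cos²β − cos²φ)) / (cos β + √(cos²β − cos²φ)).
cos β = 0.9703, cos φ = 0.8796, √(cos²β − cos²φ) = 0.4095.
K_a = 0.9703 × (0.9703 − 0.4095)/(0.9703 + 0.4095) = 0.3944.

0.394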